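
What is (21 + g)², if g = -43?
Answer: 484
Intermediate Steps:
(21 + g)² = (21 - 43)² = (-22)² = 484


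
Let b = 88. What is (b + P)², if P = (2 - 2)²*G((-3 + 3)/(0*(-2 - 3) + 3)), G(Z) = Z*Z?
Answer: 7744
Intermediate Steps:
G(Z) = Z²
P = 0 (P = (2 - 2)²*((-3 + 3)/(0*(-2 - 3) + 3))² = 0²*(0/(0*(-5) + 3))² = 0*(0/(0 + 3))² = 0*(0/3)² = 0*(0*(⅓))² = 0*0² = 0*0 = 0)
(b + P)² = (88 + 0)² = 88² = 7744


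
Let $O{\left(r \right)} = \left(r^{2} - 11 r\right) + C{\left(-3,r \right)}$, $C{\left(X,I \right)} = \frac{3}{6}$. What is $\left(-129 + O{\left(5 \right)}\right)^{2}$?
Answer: $\frac{100489}{4} \approx 25122.0$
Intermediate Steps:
$C{\left(X,I \right)} = \frac{1}{2}$ ($C{\left(X,I \right)} = 3 \cdot \frac{1}{6} = \frac{1}{2}$)
$O{\left(r \right)} = \frac{1}{2} + r^{2} - 11 r$ ($O{\left(r \right)} = \left(r^{2} - 11 r\right) + \frac{1}{2} = \frac{1}{2} + r^{2} - 11 r$)
$\left(-129 + O{\left(5 \right)}\right)^{2} = \left(-129 + \left(\frac{1}{2} + 5^{2} - 55\right)\right)^{2} = \left(-129 + \left(\frac{1}{2} + 25 - 55\right)\right)^{2} = \left(-129 - \frac{59}{2}\right)^{2} = \left(- \frac{317}{2}\right)^{2} = \frac{100489}{4}$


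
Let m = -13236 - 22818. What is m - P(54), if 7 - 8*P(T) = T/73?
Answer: -21055993/584 ≈ -36055.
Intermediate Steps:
P(T) = 7/8 - T/584 (P(T) = 7/8 - T/(8*73) = 7/8 - T/584)
m = -36054
m - P(54) = -36054 - (7/8 - 1/584*54) = -36054 - (7/8 - 27/292) = -36054 - 1*457/584 = -36054 - 457/584 = -21055993/584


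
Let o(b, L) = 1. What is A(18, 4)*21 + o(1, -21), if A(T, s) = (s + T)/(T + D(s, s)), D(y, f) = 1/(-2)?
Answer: 137/5 ≈ 27.400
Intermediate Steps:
D(y, f) = -½ (D(y, f) = 1*(-½) = -½)
A(T, s) = (T + s)/(-½ + T) (A(T, s) = (s + T)/(T - ½) = (T + s)/(-½ + T))
A(18, 4)*21 + o(1, -21) = (2*(18 + 4)/(-1 + 2*18))*21 + 1 = (2*22/(-1 + 36))*21 + 1 = (2*22/35)*21 + 1 = (2*(1/35)*22)*21 + 1 = (44/35)*21 + 1 = 132/5 + 1 = 137/5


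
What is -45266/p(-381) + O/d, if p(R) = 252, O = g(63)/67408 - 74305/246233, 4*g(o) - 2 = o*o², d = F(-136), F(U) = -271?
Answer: -203612618701965895/1133515673978688 ≈ -179.63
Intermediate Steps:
d = -271
g(o) = ½ + o³/4 (g(o) = ½ + (o*o²)/4 = ½ + o³/4)
O = 41535309657/66392296256 (O = (½ + (¼)*63³)/67408 - 74305/246233 = (½ + (¼)*250047)*(1/67408) - 74305*1/246233 = (½ + 250047/4)*(1/67408) - 74305/246233 = (250049/4)*(1/67408) - 74305/246233 = 250049/269632 - 74305/246233 = 41535309657/66392296256 ≈ 0.62560)
-45266/p(-381) + O/d = -45266/252 + (41535309657/66392296256)/(-271) = -45266*1/252 + (41535309657/66392296256)*(-1/271) = -22633/126 - 41535309657/17992312285376 = -203612618701965895/1133515673978688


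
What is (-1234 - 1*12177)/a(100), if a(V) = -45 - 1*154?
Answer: 13411/199 ≈ 67.392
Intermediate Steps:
a(V) = -199 (a(V) = -45 - 154 = -199)
(-1234 - 1*12177)/a(100) = (-1234 - 1*12177)/(-199) = (-1234 - 12177)*(-1/199) = -13411*(-1/199) = 13411/199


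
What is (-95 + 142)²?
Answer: 2209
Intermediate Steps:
(-95 + 142)² = 47² = 2209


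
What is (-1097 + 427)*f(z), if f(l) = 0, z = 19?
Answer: 0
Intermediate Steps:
(-1097 + 427)*f(z) = (-1097 + 427)*0 = -670*0 = 0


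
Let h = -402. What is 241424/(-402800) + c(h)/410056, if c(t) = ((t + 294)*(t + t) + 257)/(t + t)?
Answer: -4976809792711/8299820479200 ≈ -0.59963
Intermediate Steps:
c(t) = (257 + 2*t*(294 + t))/(2*t) (c(t) = ((294 + t)*(2*t) + 257)/((2*t)) = (2*t*(294 + t) + 257)*(1/(2*t)) = (257 + 2*t*(294 + t))*(1/(2*t)) = (257 + 2*t*(294 + t))/(2*t))
241424/(-402800) + c(h)/410056 = 241424/(-402800) + (294 - 402 + (257/2)/(-402))/410056 = 241424*(-1/402800) + (294 - 402 + (257/2)*(-1/402))*(1/410056) = -15089/25175 + (294 - 402 - 257/804)*(1/410056) = -15089/25175 - 87089/804*1/410056 = -15089/25175 - 87089/329685024 = -4976809792711/8299820479200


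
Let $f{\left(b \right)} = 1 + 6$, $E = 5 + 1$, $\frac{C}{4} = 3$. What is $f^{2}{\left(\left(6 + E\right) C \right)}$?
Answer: $49$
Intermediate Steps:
$C = 12$ ($C = 4 \cdot 3 = 12$)
$E = 6$
$f{\left(b \right)} = 7$
$f^{2}{\left(\left(6 + E\right) C \right)} = 7^{2} = 49$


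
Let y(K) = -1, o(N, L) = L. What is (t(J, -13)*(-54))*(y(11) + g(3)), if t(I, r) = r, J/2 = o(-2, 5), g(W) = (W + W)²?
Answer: 24570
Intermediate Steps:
g(W) = 4*W² (g(W) = (2*W)² = 4*W²)
J = 10 (J = 2*5 = 10)
(t(J, -13)*(-54))*(y(11) + g(3)) = (-13*(-54))*(-1 + 4*3²) = 702*(-1 + 4*9) = 702*(-1 + 36) = 702*35 = 24570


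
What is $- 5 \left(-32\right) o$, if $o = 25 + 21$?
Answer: $7360$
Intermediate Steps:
$o = 46$
$- 5 \left(-32\right) o = - 5 \left(-32\right) 46 = - \left(-160\right) 46 = \left(-1\right) \left(-7360\right) = 7360$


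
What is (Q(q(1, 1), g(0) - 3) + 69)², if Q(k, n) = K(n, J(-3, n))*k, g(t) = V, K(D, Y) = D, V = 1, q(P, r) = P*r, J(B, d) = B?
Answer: 4489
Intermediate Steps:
g(t) = 1
Q(k, n) = k*n (Q(k, n) = n*k = k*n)
(Q(q(1, 1), g(0) - 3) + 69)² = ((1*1)*(1 - 3) + 69)² = (1*(-2) + 69)² = (-2 + 69)² = 67² = 4489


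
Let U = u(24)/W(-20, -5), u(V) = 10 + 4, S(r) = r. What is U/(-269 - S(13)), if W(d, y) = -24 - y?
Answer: 7/2679 ≈ 0.0026129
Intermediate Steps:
u(V) = 14
U = -14/19 (U = 14/(-24 - 1*(-5)) = 14/(-24 + 5) = 14/(-19) = 14*(-1/19) = -14/19 ≈ -0.73684)
U/(-269 - S(13)) = -14/(19*(-269 - 1*13)) = -14/(19*(-269 - 13)) = -14/19/(-282) = -14/19*(-1/282) = 7/2679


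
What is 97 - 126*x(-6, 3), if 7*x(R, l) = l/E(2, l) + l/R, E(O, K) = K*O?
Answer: 97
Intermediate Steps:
x(R, l) = 1/14 + l/(7*R) (x(R, l) = (l/((l*2)) + l/R)/7 = (l/((2*l)) + l/R)/7 = (l*(1/(2*l)) + l/R)/7 = (½ + l/R)/7 = 1/14 + l/(7*R))
97 - 126*x(-6, 3) = 97 - 9*(-6 + 2*3)/(-6) = 97 - 9*(-1)*(-6 + 6)/6 = 97 - 9*(-1)*0/6 = 97 - 126*0 = 97 + 0 = 97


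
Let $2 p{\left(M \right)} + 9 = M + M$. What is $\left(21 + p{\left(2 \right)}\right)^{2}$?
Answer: $\frac{1369}{4} \approx 342.25$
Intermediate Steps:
$p{\left(M \right)} = - \frac{9}{2} + M$ ($p{\left(M \right)} = - \frac{9}{2} + \frac{M + M}{2} = - \frac{9}{2} + \frac{2 M}{2} = - \frac{9}{2} + M$)
$\left(21 + p{\left(2 \right)}\right)^{2} = \left(21 + \left(- \frac{9}{2} + 2\right)\right)^{2} = \left(21 - \frac{5}{2}\right)^{2} = \left(\frac{37}{2}\right)^{2} = \frac{1369}{4}$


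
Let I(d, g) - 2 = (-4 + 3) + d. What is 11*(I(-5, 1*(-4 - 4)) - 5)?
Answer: -99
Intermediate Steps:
I(d, g) = 1 + d (I(d, g) = 2 + ((-4 + 3) + d) = 2 + (-1 + d) = 1 + d)
11*(I(-5, 1*(-4 - 4)) - 5) = 11*((1 - 5) - 5) = 11*(-4 - 5) = 11*(-9) = -99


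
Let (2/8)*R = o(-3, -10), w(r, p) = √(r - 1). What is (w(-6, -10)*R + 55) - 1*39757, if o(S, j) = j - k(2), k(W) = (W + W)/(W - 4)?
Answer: -39702 - 32*I*√7 ≈ -39702.0 - 84.664*I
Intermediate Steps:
k(W) = 2*W/(-4 + W) (k(W) = (2*W)/(-4 + W) = 2*W/(-4 + W))
o(S, j) = 2 + j (o(S, j) = j - 2*2/(-4 + 2) = j - 2*2/(-2) = j - 2*2*(-1)/2 = j - 1*(-2) = j + 2 = 2 + j)
w(r, p) = √(-1 + r)
R = -32 (R = 4*(2 - 10) = 4*(-8) = -32)
(w(-6, -10)*R + 55) - 1*39757 = (√(-1 - 6)*(-32) + 55) - 1*39757 = (√(-7)*(-32) + 55) - 39757 = ((I*√7)*(-32) + 55) - 39757 = (-32*I*√7 + 55) - 39757 = (55 - 32*I*√7) - 39757 = -39702 - 32*I*√7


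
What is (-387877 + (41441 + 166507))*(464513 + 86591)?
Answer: -99159591616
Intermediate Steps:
(-387877 + (41441 + 166507))*(464513 + 86591) = (-387877 + 207948)*551104 = -179929*551104 = -99159591616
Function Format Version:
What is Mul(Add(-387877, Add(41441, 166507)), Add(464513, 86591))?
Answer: -99159591616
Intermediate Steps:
Mul(Add(-387877, Add(41441, 166507)), Add(464513, 86591)) = Mul(Add(-387877, 207948), 551104) = Mul(-179929, 551104) = -99159591616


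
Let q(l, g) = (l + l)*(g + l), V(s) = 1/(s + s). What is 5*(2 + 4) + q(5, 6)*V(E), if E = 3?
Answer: 145/3 ≈ 48.333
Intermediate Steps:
V(s) = 1/(2*s)
q(l, g) = 2*l*(g + l) (q(l, g) = (2*l)*(g + l) = 2*l*(g + l))
5*(2 + 4) + q(5, 6)*V(E) = 5*(2 + 4) + (2*5*(6 + 5))*((½)/3) = 5*6 + (2*5*11)*((½)*(⅓)) = 30 + 110*(⅙) = 30 + 55/3 = 145/3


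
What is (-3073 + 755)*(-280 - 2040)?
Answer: 5377760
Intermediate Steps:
(-3073 + 755)*(-280 - 2040) = -2318*(-2320) = 5377760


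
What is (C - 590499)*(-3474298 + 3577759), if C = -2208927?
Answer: -289631413386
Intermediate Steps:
(C - 590499)*(-3474298 + 3577759) = (-2208927 - 590499)*(-3474298 + 3577759) = -2799426*103461 = -289631413386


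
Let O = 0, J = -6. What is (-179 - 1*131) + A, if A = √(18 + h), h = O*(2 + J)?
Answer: -310 + 3*√2 ≈ -305.76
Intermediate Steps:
h = 0 (h = 0*(2 - 6) = 0*(-4) = 0)
A = 3*√2 (A = √(18 + 0) = √18 = 3*√2 ≈ 4.2426)
(-179 - 1*131) + A = (-179 - 1*131) + 3*√2 = (-179 - 131) + 3*√2 = -310 + 3*√2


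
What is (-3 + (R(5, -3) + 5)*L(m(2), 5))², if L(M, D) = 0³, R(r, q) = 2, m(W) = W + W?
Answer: 9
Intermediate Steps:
m(W) = 2*W
L(M, D) = 0
(-3 + (R(5, -3) + 5)*L(m(2), 5))² = (-3 + (2 + 5)*0)² = (-3 + 7*0)² = (-3 + 0)² = (-3)² = 9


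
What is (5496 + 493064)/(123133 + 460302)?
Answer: 99712/116687 ≈ 0.85453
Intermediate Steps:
(5496 + 493064)/(123133 + 460302) = 498560/583435 = 498560*(1/583435) = 99712/116687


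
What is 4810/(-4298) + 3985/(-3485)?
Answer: -3389038/1497853 ≈ -2.2626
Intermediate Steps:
4810/(-4298) + 3985/(-3485) = 4810*(-1/4298) + 3985*(-1/3485) = -2405/2149 - 797/697 = -3389038/1497853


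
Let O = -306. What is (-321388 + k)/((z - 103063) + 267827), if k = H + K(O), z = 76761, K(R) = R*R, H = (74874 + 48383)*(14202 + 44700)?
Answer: 7259856062/241525 ≈ 30058.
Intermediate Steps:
H = 7260083814 (H = 123257*58902 = 7260083814)
K(R) = R**2
k = 7260177450 (k = 7260083814 + (-306)**2 = 7260083814 + 93636 = 7260177450)
(-321388 + k)/((z - 103063) + 267827) = (-321388 + 7260177450)/((76761 - 103063) + 267827) = 7259856062/(-26302 + 267827) = 7259856062/241525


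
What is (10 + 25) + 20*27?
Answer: 575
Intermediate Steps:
(10 + 25) + 20*27 = 35 + 540 = 575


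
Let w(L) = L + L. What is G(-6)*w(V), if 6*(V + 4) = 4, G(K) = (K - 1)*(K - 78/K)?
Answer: 980/3 ≈ 326.67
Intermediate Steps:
G(K) = (-1 + K)*(K - 78/K)
V = -10/3 (V = -4 + (⅙)*4 = -4 + ⅔ = -10/3 ≈ -3.3333)
w(L) = 2*L
G(-6)*w(V) = (-78 + (-6)² - 1*(-6) + 78/(-6))*(2*(-10/3)) = (-78 + 36 + 6 + 78*(-⅙))*(-20/3) = (-78 + 36 + 6 - 13)*(-20/3) = -49*(-20/3) = 980/3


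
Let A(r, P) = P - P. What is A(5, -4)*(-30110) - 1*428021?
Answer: -428021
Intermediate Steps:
A(r, P) = 0
A(5, -4)*(-30110) - 1*428021 = 0*(-30110) - 1*428021 = 0 - 428021 = -428021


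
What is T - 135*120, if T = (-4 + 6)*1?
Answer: -16198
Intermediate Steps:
T = 2 (T = 2*1 = 2)
T - 135*120 = 2 - 135*120 = 2 - 16200 = -16198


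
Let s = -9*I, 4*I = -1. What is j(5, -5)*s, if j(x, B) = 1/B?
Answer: -9/20 ≈ -0.45000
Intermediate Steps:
I = -¼ (I = (¼)*(-1) = -¼ ≈ -0.25000)
s = 9/4 (s = -9*(-¼) = 9/4 ≈ 2.2500)
j(5, -5)*s = (9/4)/(-5) = -⅕*9/4 = -9/20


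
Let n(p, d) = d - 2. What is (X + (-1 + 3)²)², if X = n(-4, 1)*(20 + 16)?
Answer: 1024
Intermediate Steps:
n(p, d) = -2 + d
X = -36 (X = (-2 + 1)*(20 + 16) = -1*36 = -36)
(X + (-1 + 3)²)² = (-36 + (-1 + 3)²)² = (-36 + 2²)² = (-36 + 4)² = (-32)² = 1024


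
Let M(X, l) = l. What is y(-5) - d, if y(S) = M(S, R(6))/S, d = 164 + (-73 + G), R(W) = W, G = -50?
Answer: -211/5 ≈ -42.200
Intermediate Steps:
d = 41 (d = 164 + (-73 - 50) = 164 - 123 = 41)
y(S) = 6/S
y(-5) - d = 6/(-5) - 1*41 = 6*(-⅕) - 41 = -6/5 - 41 = -211/5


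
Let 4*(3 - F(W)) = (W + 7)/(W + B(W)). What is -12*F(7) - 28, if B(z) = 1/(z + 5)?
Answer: -4936/85 ≈ -58.071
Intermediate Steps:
B(z) = 1/(5 + z)
F(W) = 3 - (7 + W)/(4*(W + 1/(5 + W))) (F(W) = 3 - (W + 7)/(4*(W + 1/(5 + W))) = 3 - (7 + W)/(4*(W + 1/(5 + W))))
-12*F(7) - 28 = -3*(12 + (-7 + 11*7)*(5 + 7))/(1 + 7*(5 + 7)) - 28 = -3*(12 + (-7 + 77)*12)/(1 + 7*12) - 28 = -3*(12 + 70*12)/(1 + 84) - 28 = -3*(12 + 840)/85 - 28 = -3*852/85 - 28 = -12*213/85 - 28 = -2556/85 - 28 = -4936/85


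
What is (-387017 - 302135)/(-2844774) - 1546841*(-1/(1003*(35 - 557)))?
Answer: -224422027939/82745941338 ≈ -2.7122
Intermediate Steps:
(-387017 - 302135)/(-2844774) - 1546841*(-1/(1003*(35 - 557))) = -689152*(-1/2844774) - 1546841/((-1003*(-522))) = 344576/1422387 - 1546841/523566 = -224422027939/82745941338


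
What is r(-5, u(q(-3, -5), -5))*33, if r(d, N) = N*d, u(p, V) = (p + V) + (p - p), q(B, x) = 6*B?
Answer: 3795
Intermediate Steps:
u(p, V) = V + p (u(p, V) = (V + p) + 0 = V + p)
r(-5, u(q(-3, -5), -5))*33 = ((-5 + 6*(-3))*(-5))*33 = ((-5 - 18)*(-5))*33 = -23*(-5)*33 = 115*33 = 3795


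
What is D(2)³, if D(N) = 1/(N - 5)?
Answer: -1/27 ≈ -0.037037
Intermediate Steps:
D(N) = 1/(-5 + N)
D(2)³ = (1/(-5 + 2))³ = (1/(-3))³ = (-⅓)³ = -1/27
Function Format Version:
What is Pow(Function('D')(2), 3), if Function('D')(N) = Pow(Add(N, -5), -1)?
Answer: Rational(-1, 27) ≈ -0.037037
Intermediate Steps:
Function('D')(N) = Pow(Add(-5, N), -1)
Pow(Function('D')(2), 3) = Pow(Pow(Add(-5, 2), -1), 3) = Pow(Pow(-3, -1), 3) = Pow(Rational(-1, 3), 3) = Rational(-1, 27)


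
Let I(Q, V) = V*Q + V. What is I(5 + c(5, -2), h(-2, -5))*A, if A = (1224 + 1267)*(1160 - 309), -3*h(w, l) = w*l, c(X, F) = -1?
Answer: -105992050/3 ≈ -3.5331e+7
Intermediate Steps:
h(w, l) = -l*w/3 (h(w, l) = -w*l/3 = -l*w/3)
I(Q, V) = V + Q*V (I(Q, V) = Q*V + V = V + Q*V)
A = 2119841 (A = 2491*851 = 2119841)
I(5 + c(5, -2), h(-2, -5))*A = ((-⅓*(-5)*(-2))*(1 + (5 - 1)))*2119841 = -10*(1 + 4)/3*2119841 = -10/3*5*2119841 = -50/3*2119841 = -105992050/3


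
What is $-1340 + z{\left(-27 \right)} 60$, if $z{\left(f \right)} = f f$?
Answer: $42400$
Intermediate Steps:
$z{\left(f \right)} = f^{2}$
$-1340 + z{\left(-27 \right)} 60 = -1340 + \left(-27\right)^{2} \cdot 60 = -1340 + 729 \cdot 60 = -1340 + 43740 = 42400$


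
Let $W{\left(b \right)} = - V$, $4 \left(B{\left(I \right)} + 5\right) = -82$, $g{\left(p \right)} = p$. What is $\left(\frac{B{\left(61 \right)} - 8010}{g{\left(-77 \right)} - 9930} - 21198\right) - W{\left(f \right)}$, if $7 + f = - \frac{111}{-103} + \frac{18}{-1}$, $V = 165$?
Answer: $- \frac{420938391}{20014} \approx -21032.0$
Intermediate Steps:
$B{\left(I \right)} = - \frac{51}{2}$ ($B{\left(I \right)} = -5 + \frac{1}{4} \left(-82\right) = -5 - \frac{41}{2} = - \frac{51}{2}$)
$f = - \frac{2464}{103}$ ($f = -7 + \left(- \frac{111}{-103} + \frac{18}{-1}\right) = -7 + \left(\left(-111\right) \left(- \frac{1}{103}\right) + 18 \left(-1\right)\right) = -7 + \left(\frac{111}{103} - 18\right) = -7 - \frac{1743}{103} = - \frac{2464}{103} \approx -23.922$)
$W{\left(b \right)} = -165$ ($W{\left(b \right)} = \left(-1\right) 165 = -165$)
$\left(\frac{B{\left(61 \right)} - 8010}{g{\left(-77 \right)} - 9930} - 21198\right) - W{\left(f \right)} = \left(\frac{- \frac{51}{2} - 8010}{-77 - 9930} - 21198\right) - -165 = \left(- \frac{16071}{2 \left(-10007\right)} - 21198\right) + 165 = \left(\left(- \frac{16071}{2}\right) \left(- \frac{1}{10007}\right) - 21198\right) + 165 = \left(\frac{16071}{20014} - 21198\right) + 165 = - \frac{424240701}{20014} + 165 = - \frac{420938391}{20014}$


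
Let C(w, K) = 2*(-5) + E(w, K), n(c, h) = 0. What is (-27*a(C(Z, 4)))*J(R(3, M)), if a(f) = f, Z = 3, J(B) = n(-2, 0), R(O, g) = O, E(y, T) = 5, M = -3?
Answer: 0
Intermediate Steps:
J(B) = 0
C(w, K) = -5 (C(w, K) = 2*(-5) + 5 = -10 + 5 = -5)
(-27*a(C(Z, 4)))*J(R(3, M)) = -27*(-5)*0 = 135*0 = 0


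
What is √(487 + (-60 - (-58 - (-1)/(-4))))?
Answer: √1941/2 ≈ 22.028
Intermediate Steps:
√(487 + (-60 - (-58 - (-1)/(-4)))) = √(487 + (-60 - (-58 - (-1)*(-1)/4))) = √(487 + (-60 - (-58 - 1*¼))) = √(487 + (-60 - (-58 - ¼))) = √(487 + (-60 - 1*(-233/4))) = √(487 + (-60 + 233/4)) = √(487 - 7/4) = √(1941/4) = √1941/2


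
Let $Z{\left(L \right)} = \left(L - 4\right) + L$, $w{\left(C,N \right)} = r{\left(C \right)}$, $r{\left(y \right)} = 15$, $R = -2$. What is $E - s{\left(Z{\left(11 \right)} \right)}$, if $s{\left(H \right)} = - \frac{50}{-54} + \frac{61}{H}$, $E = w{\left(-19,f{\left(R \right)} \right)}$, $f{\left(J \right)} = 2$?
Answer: $\frac{577}{54} \approx 10.685$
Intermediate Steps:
$w{\left(C,N \right)} = 15$
$Z{\left(L \right)} = -4 + 2 L$ ($Z{\left(L \right)} = \left(-4 + L\right) + L = -4 + 2 L$)
$E = 15$
$s{\left(H \right)} = \frac{25}{27} + \frac{61}{H}$ ($s{\left(H \right)} = \left(-50\right) \left(- \frac{1}{54}\right) + \frac{61}{H} = \frac{25}{27} + \frac{61}{H}$)
$E - s{\left(Z{\left(11 \right)} \right)} = 15 - \left(\frac{25}{27} + \frac{61}{-4 + 2 \cdot 11}\right) = 15 - \left(\frac{25}{27} + \frac{61}{-4 + 22}\right) = 15 - \left(\frac{25}{27} + \frac{61}{18}\right) = 15 - \frac{233}{54} = \frac{577}{54}$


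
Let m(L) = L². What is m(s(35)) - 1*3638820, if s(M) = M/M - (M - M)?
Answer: -3638819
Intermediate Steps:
s(M) = 1 (s(M) = 1 - 1*0 = 1 + 0 = 1)
m(s(35)) - 1*3638820 = 1² - 1*3638820 = 1 - 3638820 = -3638819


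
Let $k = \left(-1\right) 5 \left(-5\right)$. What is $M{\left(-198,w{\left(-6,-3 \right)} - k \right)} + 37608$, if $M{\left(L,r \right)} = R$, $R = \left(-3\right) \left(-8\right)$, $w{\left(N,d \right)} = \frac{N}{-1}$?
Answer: $37632$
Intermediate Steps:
$k = 25$ ($k = \left(-5\right) \left(-5\right) = 25$)
$w{\left(N,d \right)} = - N$ ($w{\left(N,d \right)} = N \left(-1\right) = - N$)
$R = 24$
$M{\left(L,r \right)} = 24$
$M{\left(-198,w{\left(-6,-3 \right)} - k \right)} + 37608 = 24 + 37608 = 37632$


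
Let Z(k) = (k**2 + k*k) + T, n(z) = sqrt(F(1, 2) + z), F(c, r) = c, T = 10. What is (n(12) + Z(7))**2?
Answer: (108 + sqrt(13))**2 ≈ 12456.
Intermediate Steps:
n(z) = sqrt(1 + z)
Z(k) = 10 + 2*k**2 (Z(k) = (k**2 + k*k) + 10 = (k**2 + k**2) + 10 = 2*k**2 + 10 = 10 + 2*k**2)
(n(12) + Z(7))**2 = (sqrt(1 + 12) + (10 + 2*7**2))**2 = (sqrt(13) + (10 + 2*49))**2 = (sqrt(13) + (10 + 98))**2 = (sqrt(13) + 108)**2 = (108 + sqrt(13))**2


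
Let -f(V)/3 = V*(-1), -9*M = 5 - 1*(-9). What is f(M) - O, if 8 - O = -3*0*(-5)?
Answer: -38/3 ≈ -12.667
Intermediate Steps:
M = -14/9 (M = -(5 - 1*(-9))/9 = -(5 + 9)/9 = -⅑*14 = -14/9 ≈ -1.5556)
f(V) = 3*V (f(V) = -3*V*(-1) = -(-3)*V = 3*V)
O = 8 (O = 8 - (-3*0)*(-5) = 8 - 0*(-5) = 8 - 1*0 = 8 + 0 = 8)
f(M) - O = 3*(-14/9) - 1*8 = -14/3 - 8 = -38/3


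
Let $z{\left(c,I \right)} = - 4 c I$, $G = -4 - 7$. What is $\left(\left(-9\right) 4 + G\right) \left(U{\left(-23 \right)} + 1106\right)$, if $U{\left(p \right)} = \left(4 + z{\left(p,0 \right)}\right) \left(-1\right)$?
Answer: $-51794$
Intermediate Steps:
$G = -11$
$z{\left(c,I \right)} = - 4 I c$
$U{\left(p \right)} = -4$ ($U{\left(p \right)} = \left(4 - 0 p\right) \left(-1\right) = \left(4 + 0\right) \left(-1\right) = 4 \left(-1\right) = -4$)
$\left(\left(-9\right) 4 + G\right) \left(U{\left(-23 \right)} + 1106\right) = \left(\left(-9\right) 4 - 11\right) \left(-4 + 1106\right) = \left(-36 - 11\right) 1102 = \left(-47\right) 1102 = -51794$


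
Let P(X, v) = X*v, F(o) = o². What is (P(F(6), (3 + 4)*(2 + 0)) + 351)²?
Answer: 731025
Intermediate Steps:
(P(F(6), (3 + 4)*(2 + 0)) + 351)² = (6²*((3 + 4)*(2 + 0)) + 351)² = (36*(7*2) + 351)² = (36*14 + 351)² = (504 + 351)² = 855² = 731025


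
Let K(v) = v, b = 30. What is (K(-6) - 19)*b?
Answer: -750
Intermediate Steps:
(K(-6) - 19)*b = (-6 - 19)*30 = -25*30 = -750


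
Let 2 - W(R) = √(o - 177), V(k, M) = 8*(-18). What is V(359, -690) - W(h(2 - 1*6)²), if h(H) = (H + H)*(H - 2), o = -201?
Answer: -146 + 3*I*√42 ≈ -146.0 + 19.442*I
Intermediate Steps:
V(k, M) = -144
h(H) = 2*H*(-2 + H) (h(H) = (2*H)*(-2 + H) = 2*H*(-2 + H))
W(R) = 2 - 3*I*√42 (W(R) = 2 - √(-201 - 177) = 2 - √(-378) = 2 - 3*I*√42)
V(359, -690) - W(h(2 - 1*6)²) = -144 - (2 - 3*I*√42) = -144 + (-2 + 3*I*√42) = -146 + 3*I*√42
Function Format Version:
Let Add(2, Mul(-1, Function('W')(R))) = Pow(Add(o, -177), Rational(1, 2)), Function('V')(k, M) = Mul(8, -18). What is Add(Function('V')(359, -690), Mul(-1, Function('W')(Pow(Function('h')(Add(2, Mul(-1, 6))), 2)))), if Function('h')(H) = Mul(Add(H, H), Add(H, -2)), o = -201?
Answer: Add(-146, Mul(3, I, Pow(42, Rational(1, 2)))) ≈ Add(-146.00, Mul(19.442, I))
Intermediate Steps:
Function('V')(k, M) = -144
Function('h')(H) = Mul(2, H, Add(-2, H)) (Function('h')(H) = Mul(Mul(2, H), Add(-2, H)) = Mul(2, H, Add(-2, H)))
Function('W')(R) = Add(2, Mul(-3, I, Pow(42, Rational(1, 2)))) (Function('W')(R) = Add(2, Mul(-1, Pow(Add(-201, -177), Rational(1, 2)))) = Add(2, Mul(-1, Pow(-378, Rational(1, 2)))) = Add(2, Mul(-1, Mul(3, I, Pow(42, Rational(1, 2))))) = Add(2, Mul(-3, I, Pow(42, Rational(1, 2)))))
Add(Function('V')(359, -690), Mul(-1, Function('W')(Pow(Function('h')(Add(2, Mul(-1, 6))), 2)))) = Add(-144, Mul(-1, Add(2, Mul(-3, I, Pow(42, Rational(1, 2)))))) = Add(-144, Add(-2, Mul(3, I, Pow(42, Rational(1, 2))))) = Add(-146, Mul(3, I, Pow(42, Rational(1, 2))))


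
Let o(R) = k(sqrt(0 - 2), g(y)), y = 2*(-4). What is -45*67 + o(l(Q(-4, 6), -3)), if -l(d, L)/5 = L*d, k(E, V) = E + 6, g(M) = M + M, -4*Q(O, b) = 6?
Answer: -3009 + I*sqrt(2) ≈ -3009.0 + 1.4142*I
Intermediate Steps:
Q(O, b) = -3/2 (Q(O, b) = -1/4*6 = -3/2)
y = -8
g(M) = 2*M
k(E, V) = 6 + E
l(d, L) = -5*L*d
o(R) = 6 + I*sqrt(2) (o(R) = 6 + sqrt(0 - 2) = 6 + sqrt(-2) = 6 + I*sqrt(2))
-45*67 + o(l(Q(-4, 6), -3)) = -45*67 + (6 + I*sqrt(2)) = -3015 + (6 + I*sqrt(2)) = -3009 + I*sqrt(2)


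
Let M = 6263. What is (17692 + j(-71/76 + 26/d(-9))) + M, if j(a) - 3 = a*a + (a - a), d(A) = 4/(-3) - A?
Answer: 73222211857/3055504 ≈ 23964.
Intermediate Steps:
d(A) = -4/3 - A (d(A) = 4*(-⅓) - A = -4/3 - A)
j(a) = 3 + a² (j(a) = 3 + (a*a + (a - a)) = 3 + (a² + 0) = 3 + a²)
(17692 + j(-71/76 + 26/d(-9))) + M = (17692 + (3 + (-71/76 + 26/(-4/3 - 1*(-9)))²)) + 6263 = (17692 + (3 + (-71*1/76 + 26/(-4/3 + 9))²)) + 6263 = (17692 + (3 + (-71/76 + 26/(23/3))²)) + 6263 = (17692 + (3 + (-71/76 + 26*(3/23))²)) + 6263 = (17692 + (3 + (-71/76 + 78/23)²)) + 6263 = (17692 + (3 + (4295/1748)²)) + 6263 = (17692 + (3 + 18447025/3055504)) + 6263 = (17692 + 27613537/3055504) + 6263 = 54085590305/3055504 + 6263 = 73222211857/3055504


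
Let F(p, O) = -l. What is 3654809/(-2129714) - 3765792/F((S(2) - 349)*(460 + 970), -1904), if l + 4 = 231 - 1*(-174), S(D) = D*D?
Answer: 8018594365079/854015314 ≈ 9389.3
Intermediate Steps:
S(D) = D²
l = 401 (l = -4 + (231 - 1*(-174)) = -4 + (231 + 174) = -4 + 405 = 401)
F(p, O) = -401 (F(p, O) = -1*401 = -401)
3654809/(-2129714) - 3765792/F((S(2) - 349)*(460 + 970), -1904) = 3654809/(-2129714) - 3765792/(-401) = 3654809*(-1/2129714) - 3765792*(-1/401) = -3654809/2129714 + 3765792/401 = 8018594365079/854015314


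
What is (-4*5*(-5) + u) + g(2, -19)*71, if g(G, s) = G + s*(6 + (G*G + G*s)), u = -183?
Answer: 37831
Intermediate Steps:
g(G, s) = G + s*(6 + G² + G*s) (g(G, s) = G + s*(6 + (G² + G*s)) = G + s*(6 + G² + G*s))
(-4*5*(-5) + u) + g(2, -19)*71 = (-4*5*(-5) - 183) + (2 + 6*(-19) + 2*(-19)² - 19*2²)*71 = (-20*(-5) - 183) + (2 - 114 + 2*361 - 19*4)*71 = (100 - 183) + (2 - 114 + 722 - 76)*71 = -83 + 534*71 = -83 + 37914 = 37831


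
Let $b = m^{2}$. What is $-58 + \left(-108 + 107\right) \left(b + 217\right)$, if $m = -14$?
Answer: $-471$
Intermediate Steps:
$b = 196$ ($b = \left(-14\right)^{2} = 196$)
$-58 + \left(-108 + 107\right) \left(b + 217\right) = -58 + \left(-108 + 107\right) \left(196 + 217\right) = -58 - 413 = -471$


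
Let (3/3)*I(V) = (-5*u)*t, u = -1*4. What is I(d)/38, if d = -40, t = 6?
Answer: 60/19 ≈ 3.1579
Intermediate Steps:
u = -4
I(V) = 120 (I(V) = -5*(-4)*6 = 20*6 = 120)
I(d)/38 = 120/38 = (1/38)*120 = 60/19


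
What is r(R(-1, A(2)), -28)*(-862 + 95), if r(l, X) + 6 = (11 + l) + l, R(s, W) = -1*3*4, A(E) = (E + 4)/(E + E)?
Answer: 14573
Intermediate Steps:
A(E) = (4 + E)/(2*E) (A(E) = (4 + E)/((2*E)) = (4 + E)*(1/(2*E)) = (4 + E)/(2*E))
R(s, W) = -12 (R(s, W) = -3*4 = -12)
r(l, X) = 5 + 2*l (r(l, X) = -6 + ((11 + l) + l) = -6 + (11 + 2*l) = 5 + 2*l)
r(R(-1, A(2)), -28)*(-862 + 95) = (5 + 2*(-12))*(-862 + 95) = (5 - 24)*(-767) = -19*(-767) = 14573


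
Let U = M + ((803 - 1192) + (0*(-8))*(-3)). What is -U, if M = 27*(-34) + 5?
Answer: 1302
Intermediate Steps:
M = -913 (M = -918 + 5 = -913)
U = -1302 (U = -913 + ((803 - 1192) + (0*(-8))*(-3)) = -913 + (-389 + 0*(-3)) = -913 + (-389 + 0) = -913 - 389 = -1302)
-U = -1*(-1302) = 1302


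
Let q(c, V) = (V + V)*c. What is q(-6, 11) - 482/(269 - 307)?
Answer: -2267/19 ≈ -119.32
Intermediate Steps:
q(c, V) = 2*V*c (q(c, V) = (2*V)*c = 2*V*c)
q(-6, 11) - 482/(269 - 307) = 2*11*(-6) - 482/(269 - 307) = -132 - 482/(-38) = -132 - 1/38*(-482) = -132 + 241/19 = -2267/19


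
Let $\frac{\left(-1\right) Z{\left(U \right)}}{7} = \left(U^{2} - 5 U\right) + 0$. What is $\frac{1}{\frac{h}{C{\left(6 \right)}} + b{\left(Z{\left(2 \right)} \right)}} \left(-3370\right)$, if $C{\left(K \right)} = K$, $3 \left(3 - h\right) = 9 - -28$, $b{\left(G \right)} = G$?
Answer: $- \frac{15165}{182} \approx -83.324$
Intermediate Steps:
$Z{\left(U \right)} = - 7 U^{2} + 35 U$ ($Z{\left(U \right)} = - 7 \left(\left(U^{2} - 5 U\right) + 0\right) = - 7 \left(U^{2} - 5 U\right) = - 7 U^{2} + 35 U$)
$h = - \frac{28}{3}$ ($h = 3 - \frac{9 - -28}{3} = 3 - \frac{9 + 28}{3} = 3 - \frac{37}{3} = - \frac{28}{3} \approx -9.3333$)
$\frac{1}{\frac{h}{C{\left(6 \right)}} + b{\left(Z{\left(2 \right)} \right)}} \left(-3370\right) = \frac{1}{- \frac{28}{3 \cdot 6} + 7 \cdot 2 \left(5 - 2\right)} \left(-3370\right) = \frac{1}{\left(- \frac{28}{3}\right) \frac{1}{6} + 7 \cdot 2 \left(5 - 2\right)} \left(-3370\right) = \frac{1}{- \frac{14}{9} + 7 \cdot 2 \cdot 3} \left(-3370\right) = \frac{1}{- \frac{14}{9} + 42} \left(-3370\right) = \frac{1}{\frac{364}{9}} \left(-3370\right) = \frac{9}{364} \left(-3370\right) = - \frac{15165}{182}$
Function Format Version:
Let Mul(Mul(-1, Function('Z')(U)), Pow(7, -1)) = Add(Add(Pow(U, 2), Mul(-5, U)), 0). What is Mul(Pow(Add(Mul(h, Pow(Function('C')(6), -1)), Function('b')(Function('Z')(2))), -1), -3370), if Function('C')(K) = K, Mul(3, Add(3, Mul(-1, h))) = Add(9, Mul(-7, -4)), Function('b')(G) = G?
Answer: Rational(-15165, 182) ≈ -83.324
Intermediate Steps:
Function('Z')(U) = Add(Mul(-7, Pow(U, 2)), Mul(35, U)) (Function('Z')(U) = Mul(-7, Add(Add(Pow(U, 2), Mul(-5, U)), 0)) = Mul(-7, Add(Pow(U, 2), Mul(-5, U))) = Add(Mul(-7, Pow(U, 2)), Mul(35, U)))
h = Rational(-28, 3) (h = Add(3, Mul(Rational(-1, 3), Add(9, Mul(-7, -4)))) = Add(3, Mul(Rational(-1, 3), Add(9, 28))) = Add(3, Mul(Rational(-1, 3), 37)) = Add(3, Rational(-37, 3)) = Rational(-28, 3) ≈ -9.3333)
Mul(Pow(Add(Mul(h, Pow(Function('C')(6), -1)), Function('b')(Function('Z')(2))), -1), -3370) = Mul(Pow(Add(Mul(Rational(-28, 3), Pow(6, -1)), Mul(7, 2, Add(5, Mul(-1, 2)))), -1), -3370) = Mul(Pow(Add(Mul(Rational(-28, 3), Rational(1, 6)), Mul(7, 2, Add(5, -2))), -1), -3370) = Mul(Pow(Add(Rational(-14, 9), Mul(7, 2, 3)), -1), -3370) = Mul(Pow(Add(Rational(-14, 9), 42), -1), -3370) = Mul(Pow(Rational(364, 9), -1), -3370) = Mul(Rational(9, 364), -3370) = Rational(-15165, 182)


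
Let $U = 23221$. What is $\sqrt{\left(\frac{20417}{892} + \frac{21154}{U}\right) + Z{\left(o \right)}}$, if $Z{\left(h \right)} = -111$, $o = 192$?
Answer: $\frac{i \sqrt{9352937737996941}}{10356566} \approx 9.3381 i$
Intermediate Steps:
$\sqrt{\left(\frac{20417}{892} + \frac{21154}{U}\right) + Z{\left(o \right)}} = \sqrt{\left(\frac{20417}{892} + \frac{21154}{23221}\right) - 111} = \sqrt{\frac{492972525}{20713132} - 111} = \sqrt{- \frac{1806185127}{20713132}} = \frac{i \sqrt{9352937737996941}}{10356566}$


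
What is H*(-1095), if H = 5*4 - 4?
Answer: -17520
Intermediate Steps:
H = 16 (H = 20 - 4 = 16)
H*(-1095) = 16*(-1095) = -17520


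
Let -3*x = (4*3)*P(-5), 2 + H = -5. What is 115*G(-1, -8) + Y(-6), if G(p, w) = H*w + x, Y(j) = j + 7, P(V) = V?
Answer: 8741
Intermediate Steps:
H = -7 (H = -2 - 5 = -7)
Y(j) = 7 + j
x = 20 (x = -4*3*(-5)/3 = -4*(-5) = -⅓*(-60) = 20)
G(p, w) = 20 - 7*w (G(p, w) = -7*w + 20 = 20 - 7*w)
115*G(-1, -8) + Y(-6) = 115*(20 - 7*(-8)) + (7 - 6) = 115*(20 + 56) + 1 = 115*76 + 1 = 8740 + 1 = 8741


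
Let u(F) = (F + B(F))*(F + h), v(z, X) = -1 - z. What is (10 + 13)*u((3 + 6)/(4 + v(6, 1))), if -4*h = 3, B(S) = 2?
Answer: 345/4 ≈ 86.250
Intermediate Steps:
h = -¾ (h = -¼*3 = -¾ ≈ -0.75000)
u(F) = (2 + F)*(-¾ + F) (u(F) = (F + 2)*(F - ¾) = (2 + F)*(-¾ + F))
(10 + 13)*u((3 + 6)/(4 + v(6, 1))) = (10 + 13)*(-3/2 + ((3 + 6)/(4 + (-1 - 1*6)))² + 5*((3 + 6)/(4 + (-1 - 1*6)))/4) = 23*(-3/2 + (9/(4 + (-1 - 6)))² + 5*(9/(4 + (-1 - 6)))/4) = 23*(-3/2 + (9/(4 - 7))² + 5*(9/(4 - 7))/4) = 23*(-3/2 + (9/(-3))² + 5*(9/(-3))/4) = 23*(-3/2 + (9*(-⅓))² + 5*(9*(-⅓))/4) = 23*(-3/2 + (-3)² + (5/4)*(-3)) = 23*(-3/2 + 9 - 15/4) = 23*(15/4) = 345/4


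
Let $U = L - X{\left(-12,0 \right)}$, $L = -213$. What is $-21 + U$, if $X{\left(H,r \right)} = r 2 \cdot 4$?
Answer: $-234$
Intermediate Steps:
$X{\left(H,r \right)} = 8 r$ ($X{\left(H,r \right)} = 2 r 4 = 8 r$)
$U = -213$ ($U = -213 - 8 \cdot 0 = -213 - 0 = -213 + 0 = -213$)
$-21 + U = -21 - 213 = -234$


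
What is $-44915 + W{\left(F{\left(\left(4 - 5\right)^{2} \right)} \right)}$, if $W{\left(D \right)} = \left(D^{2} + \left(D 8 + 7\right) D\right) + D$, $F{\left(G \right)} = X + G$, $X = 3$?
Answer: $-44739$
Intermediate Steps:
$F{\left(G \right)} = 3 + G$
$W{\left(D \right)} = D + D^{2} + D \left(7 + 8 D\right)$ ($W{\left(D \right)} = \left(D^{2} + \left(8 D + 7\right) D\right) + D = \left(D^{2} + \left(7 + 8 D\right) D\right) + D = \left(D^{2} + D \left(7 + 8 D\right)\right) + D = D + D^{2} + D \left(7 + 8 D\right)$)
$-44915 + W{\left(F{\left(\left(4 - 5\right)^{2} \right)} \right)} = -44915 + \left(3 + \left(4 - 5\right)^{2}\right) \left(8 + 9 \left(3 + \left(4 - 5\right)^{2}\right)\right) = -44915 + \left(3 + \left(-1\right)^{2}\right) \left(8 + 9 \left(3 + \left(-1\right)^{2}\right)\right) = -44915 + \left(3 + 1\right) \left(8 + 9 \left(3 + 1\right)\right) = -44915 + 4 \left(8 + 9 \cdot 4\right) = -44915 + 4 \left(8 + 36\right) = -44915 + 4 \cdot 44 = -44915 + 176 = -44739$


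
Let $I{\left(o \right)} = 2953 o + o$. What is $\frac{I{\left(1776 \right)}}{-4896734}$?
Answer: $- \frac{2623152}{2448367} \approx -1.0714$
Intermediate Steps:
$I{\left(o \right)} = 2954 o$
$\frac{I{\left(1776 \right)}}{-4896734} = \frac{2954 \cdot 1776}{-4896734} = 5246304 \left(- \frac{1}{4896734}\right) = - \frac{2623152}{2448367}$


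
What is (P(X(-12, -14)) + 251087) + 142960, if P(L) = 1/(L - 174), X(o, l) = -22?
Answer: 77233211/196 ≈ 3.9405e+5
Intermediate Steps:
P(L) = 1/(-174 + L)
(P(X(-12, -14)) + 251087) + 142960 = (1/(-174 - 22) + 251087) + 142960 = (1/(-196) + 251087) + 142960 = (-1/196 + 251087) + 142960 = 49213051/196 + 142960 = 77233211/196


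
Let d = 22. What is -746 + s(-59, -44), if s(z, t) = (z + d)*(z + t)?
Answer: 3065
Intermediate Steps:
s(z, t) = (22 + z)*(t + z) (s(z, t) = (z + 22)*(z + t) = (22 + z)*(t + z))
-746 + s(-59, -44) = -746 + ((-59)² + 22*(-44) + 22*(-59) - 44*(-59)) = -746 + (3481 - 968 - 1298 + 2596) = -746 + 3811 = 3065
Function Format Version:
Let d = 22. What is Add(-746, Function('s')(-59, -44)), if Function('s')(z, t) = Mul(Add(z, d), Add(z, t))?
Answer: 3065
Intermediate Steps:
Function('s')(z, t) = Mul(Add(22, z), Add(t, z)) (Function('s')(z, t) = Mul(Add(z, 22), Add(z, t)) = Mul(Add(22, z), Add(t, z)))
Add(-746, Function('s')(-59, -44)) = Add(-746, Add(Pow(-59, 2), Mul(22, -44), Mul(22, -59), Mul(-44, -59))) = Add(-746, Add(3481, -968, -1298, 2596)) = Add(-746, 3811) = 3065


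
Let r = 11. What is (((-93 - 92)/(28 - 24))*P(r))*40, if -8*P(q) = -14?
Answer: -6475/2 ≈ -3237.5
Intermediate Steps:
P(q) = 7/4 (P(q) = -⅛*(-14) = 7/4)
(((-93 - 92)/(28 - 24))*P(r))*40 = (((-93 - 92)/(28 - 24))*(7/4))*40 = (-185/4*(7/4))*40 = (-185*¼*(7/4))*40 = -185/4*7/4*40 = -1295/16*40 = -6475/2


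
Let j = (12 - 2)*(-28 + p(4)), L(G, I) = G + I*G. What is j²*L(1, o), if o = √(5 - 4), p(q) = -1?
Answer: 168200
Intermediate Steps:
o = 1 (o = √1 = 1)
L(G, I) = G + G*I
j = -290 (j = (12 - 2)*(-28 - 1) = 10*(-29) = -290)
j²*L(1, o) = (-290)²*(1*(1 + 1)) = 84100*(1*2) = 84100*2 = 168200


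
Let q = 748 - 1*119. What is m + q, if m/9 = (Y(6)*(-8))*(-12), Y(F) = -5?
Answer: -3691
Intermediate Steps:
q = 629 (q = 748 - 119 = 629)
m = -4320 (m = 9*(-5*(-8)*(-12)) = 9*(40*(-12)) = 9*(-480) = -4320)
m + q = -4320 + 629 = -3691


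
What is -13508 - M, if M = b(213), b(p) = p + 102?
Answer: -13823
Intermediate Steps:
b(p) = 102 + p
M = 315 (M = 102 + 213 = 315)
-13508 - M = -13508 - 1*315 = -13508 - 315 = -13823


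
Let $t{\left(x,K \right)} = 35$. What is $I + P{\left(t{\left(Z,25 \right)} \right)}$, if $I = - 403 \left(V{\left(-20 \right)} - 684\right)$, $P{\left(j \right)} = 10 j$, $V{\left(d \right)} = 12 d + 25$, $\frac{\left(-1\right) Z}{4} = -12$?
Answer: $362647$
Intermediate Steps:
$Z = 48$ ($Z = \left(-4\right) \left(-12\right) = 48$)
$V{\left(d \right)} = 25 + 12 d$
$I = 362297$ ($I = - 403 \left(\left(25 + 12 \left(-20\right)\right) - 684\right) = - 403 \left(\left(25 - 240\right) - 684\right) = - 403 \left(-215 - 684\right) = \left(-403\right) \left(-899\right) = 362297$)
$I + P{\left(t{\left(Z,25 \right)} \right)} = 362297 + 10 \cdot 35 = 362297 + 350 = 362647$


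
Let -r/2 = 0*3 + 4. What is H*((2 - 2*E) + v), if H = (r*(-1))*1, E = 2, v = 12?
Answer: 80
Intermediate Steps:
r = -8 (r = -2*(0*3 + 4) = -2*(0 + 4) = -2*4 = -8)
H = 8 (H = -8*(-1)*1 = 8*1 = 8)
H*((2 - 2*E) + v) = 8*((2 - 2*2) + 12) = 8*((2 - 4) + 12) = 8*(-2 + 12) = 8*10 = 80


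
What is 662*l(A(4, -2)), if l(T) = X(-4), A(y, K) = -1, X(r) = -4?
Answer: -2648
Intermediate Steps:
l(T) = -4
662*l(A(4, -2)) = 662*(-4) = -2648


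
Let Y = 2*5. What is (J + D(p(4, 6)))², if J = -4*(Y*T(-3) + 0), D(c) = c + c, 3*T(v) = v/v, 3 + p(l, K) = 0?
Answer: 3364/9 ≈ 373.78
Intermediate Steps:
Y = 10
p(l, K) = -3 (p(l, K) = -3 + 0 = -3)
T(v) = ⅓ (T(v) = (v/v)/3 = (⅓)*1 = ⅓)
D(c) = 2*c
J = -40/3 (J = -4*(10*(⅓) + 0) = -4*(10/3 + 0) = -4*10/3 = -40/3 ≈ -13.333)
(J + D(p(4, 6)))² = (-40/3 + 2*(-3))² = (-40/3 - 6)² = (-58/3)² = 3364/9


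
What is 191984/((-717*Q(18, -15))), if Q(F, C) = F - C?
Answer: -191984/23661 ≈ -8.1139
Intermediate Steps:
191984/((-717*Q(18, -15))) = 191984/((-717*(18 - 1*(-15)))) = 191984/((-717*(18 + 15))) = 191984/((-717*33)) = 191984/(-23661) = 191984*(-1/23661) = -191984/23661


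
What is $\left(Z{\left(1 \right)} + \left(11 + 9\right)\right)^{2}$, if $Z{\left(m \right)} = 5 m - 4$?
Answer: $441$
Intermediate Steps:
$Z{\left(m \right)} = -4 + 5 m$
$\left(Z{\left(1 \right)} + \left(11 + 9\right)\right)^{2} = \left(\left(-4 + 5 \cdot 1\right) + \left(11 + 9\right)\right)^{2} = \left(\left(-4 + 5\right) + 20\right)^{2} = \left(1 + 20\right)^{2} = 21^{2} = 441$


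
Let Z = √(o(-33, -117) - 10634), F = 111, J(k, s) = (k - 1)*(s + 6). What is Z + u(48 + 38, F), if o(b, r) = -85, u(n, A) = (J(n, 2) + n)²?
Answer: 586756 + 3*I*√1191 ≈ 5.8676e+5 + 103.53*I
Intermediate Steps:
J(k, s) = (-1 + k)*(6 + s)
u(n, A) = (-8 + 9*n)² (u(n, A) = ((-6 - 1*2 + 6*n + n*2) + n)² = ((-6 - 2 + 6*n + 2*n) + n)² = ((-8 + 8*n) + n)² = (-8 + 9*n)²)
Z = 3*I*√1191 (Z = √(-85 - 10634) = √(-10719) = 3*I*√1191 ≈ 103.53*I)
Z + u(48 + 38, F) = 3*I*√1191 + (-8 + 9*(48 + 38))² = 3*I*√1191 + (-8 + 9*86)² = 3*I*√1191 + (-8 + 774)² = 3*I*√1191 + 766² = 3*I*√1191 + 586756 = 586756 + 3*I*√1191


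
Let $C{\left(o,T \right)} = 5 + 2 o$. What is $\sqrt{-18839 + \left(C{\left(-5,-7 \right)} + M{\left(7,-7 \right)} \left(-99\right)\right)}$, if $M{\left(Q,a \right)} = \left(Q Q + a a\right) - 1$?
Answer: $i \sqrt{28447} \approx 168.66 i$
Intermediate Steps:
$M{\left(Q,a \right)} = -1 + Q^{2} + a^{2}$ ($M{\left(Q,a \right)} = \left(Q^{2} + a^{2}\right) - 1 = -1 + Q^{2} + a^{2}$)
$\sqrt{-18839 + \left(C{\left(-5,-7 \right)} + M{\left(7,-7 \right)} \left(-99\right)\right)} = \sqrt{-18839 + \left(\left(5 + 2 \left(-5\right)\right) + \left(-1 + 7^{2} + \left(-7\right)^{2}\right) \left(-99\right)\right)} = \sqrt{-18839 + \left(\left(5 - 10\right) + \left(-1 + 49 + 49\right) \left(-99\right)\right)} = \sqrt{-18839 + \left(-5 + 97 \left(-99\right)\right)} = \sqrt{-18839 - 9608} = \sqrt{-28447} = i \sqrt{28447}$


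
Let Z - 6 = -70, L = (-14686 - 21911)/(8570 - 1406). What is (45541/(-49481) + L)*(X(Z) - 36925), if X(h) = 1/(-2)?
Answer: 17536427724859/78773752 ≈ 2.2262e+5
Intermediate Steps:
L = -12199/2388 (L = -36597/7164 = -36597*1/7164 = -12199/2388 ≈ -5.1085)
Z = -64 (Z = 6 - 70 = -64)
X(h) = -1/2
(45541/(-49481) + L)*(X(Z) - 36925) = (45541/(-49481) - 12199/2388)*(-1/2 - 36925) = (45541*(-1/49481) - 12199/2388)*(-73851/2) = (-45541/49481 - 12199/2388)*(-73851/2) = -712370627/118160628*(-73851/2) = 17536427724859/78773752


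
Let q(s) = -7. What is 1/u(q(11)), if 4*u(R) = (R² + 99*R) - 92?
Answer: -1/184 ≈ -0.0054348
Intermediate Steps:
u(R) = -23 + R²/4 + 99*R/4 (u(R) = ((R² + 99*R) - 92)/4 = (-92 + R² + 99*R)/4 = -23 + R²/4 + 99*R/4)
1/u(q(11)) = 1/(-23 + (¼)*(-7)² + (99/4)*(-7)) = 1/(-23 + (¼)*49 - 693/4) = 1/(-23 + 49/4 - 693/4) = 1/(-184) = -1/184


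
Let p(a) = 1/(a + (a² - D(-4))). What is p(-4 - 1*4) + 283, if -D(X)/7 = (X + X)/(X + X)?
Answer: 17830/63 ≈ 283.02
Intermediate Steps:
D(X) = -7 (D(X) = -7*(X + X)/(X + X) = -7*2*X/(2*X) = -7*2*X*1/(2*X) = -7*1 = -7)
p(a) = 1/(7 + a + a²) (p(a) = 1/(a + (a² - 1*(-7))) = 1/(a + (a² + 7)) = 1/(a + (7 + a²)) = 1/(7 + a + a²))
p(-4 - 1*4) + 283 = 1/(7 + (-4 - 1*4) + (-4 - 1*4)²) + 283 = 1/(7 + (-4 - 4) + (-4 - 4)²) + 283 = 1/(7 - 8 + (-8)²) + 283 = 1/(7 - 8 + 64) + 283 = 1/63 + 283 = 17830/63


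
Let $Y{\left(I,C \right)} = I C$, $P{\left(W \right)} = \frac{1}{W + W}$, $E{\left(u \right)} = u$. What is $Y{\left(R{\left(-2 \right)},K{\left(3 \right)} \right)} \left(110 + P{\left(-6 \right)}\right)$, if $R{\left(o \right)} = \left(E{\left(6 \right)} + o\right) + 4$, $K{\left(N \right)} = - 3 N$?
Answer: $-7914$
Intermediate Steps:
$P{\left(W \right)} = \frac{1}{2 W}$
$R{\left(o \right)} = 10 + o$ ($R{\left(o \right)} = \left(6 + o\right) + 4 = 10 + o$)
$Y{\left(I,C \right)} = C I$
$Y{\left(R{\left(-2 \right)},K{\left(3 \right)} \right)} \left(110 + P{\left(-6 \right)}\right) = \left(-3\right) 3 \left(10 - 2\right) \left(110 + \frac{1}{2 \left(-6\right)}\right) = \left(-9\right) 8 \left(110 + \frac{1}{2} \left(- \frac{1}{6}\right)\right) = - 72 \left(110 - \frac{1}{12}\right) = \left(-72\right) \frac{1319}{12} = -7914$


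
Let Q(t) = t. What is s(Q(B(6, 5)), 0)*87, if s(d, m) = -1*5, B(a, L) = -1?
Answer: -435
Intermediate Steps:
s(d, m) = -5
s(Q(B(6, 5)), 0)*87 = -5*87 = -435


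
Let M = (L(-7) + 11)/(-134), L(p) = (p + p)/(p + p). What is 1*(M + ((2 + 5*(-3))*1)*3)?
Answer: -2619/67 ≈ -39.090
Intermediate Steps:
L(p) = 1 (L(p) = (2*p)/((2*p)) = (2*p)*(1/(2*p)) = 1)
M = -6/67 (M = (1 + 11)/(-134) = 12*(-1/134) = -6/67 ≈ -0.089552)
1*(M + ((2 + 5*(-3))*1)*3) = 1*(-6/67 + ((2 + 5*(-3))*1)*3) = 1*(-6/67 + ((2 - 15)*1)*3) = 1*(-6/67 - 13*1*3) = 1*(-6/67 - 13*3) = 1*(-6/67 - 39) = 1*(-2619/67) = -2619/67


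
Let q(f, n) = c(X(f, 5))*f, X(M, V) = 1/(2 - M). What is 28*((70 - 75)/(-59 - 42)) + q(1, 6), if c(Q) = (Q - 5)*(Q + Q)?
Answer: -668/101 ≈ -6.6139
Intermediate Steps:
c(Q) = 2*Q*(-5 + Q) (c(Q) = (-5 + Q)*(2*Q) = 2*Q*(-5 + Q))
q(f, n) = -2*f*(-5 - 1/(-2 + f))/(-2 + f) (q(f, n) = (2*(-1/(-2 + f))*(-5 - 1/(-2 + f)))*f = (-2*(-5 - 1/(-2 + f))/(-2 + f))*f = -2*f*(-5 - 1/(-2 + f))/(-2 + f))
28*((70 - 75)/(-59 - 42)) + q(1, 6) = 28*((70 - 75)/(-59 - 42)) + 2*1*(-9 + 5*1)/(-2 + 1)² = 28*(-5/(-101)) + 2*1*(-9 + 5)/(-1)² = 28*(-5*(-1/101)) + 2*1*1*(-4) = 28*(5/101) - 8 = 140/101 - 8 = -668/101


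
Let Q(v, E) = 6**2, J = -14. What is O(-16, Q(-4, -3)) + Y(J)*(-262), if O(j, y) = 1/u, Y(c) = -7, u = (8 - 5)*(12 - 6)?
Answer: 33013/18 ≈ 1834.1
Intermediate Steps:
Q(v, E) = 36
u = 18 (u = 3*6 = 18)
O(j, y) = 1/18
O(-16, Q(-4, -3)) + Y(J)*(-262) = 1/18 - 7*(-262) = 1/18 + 1834 = 33013/18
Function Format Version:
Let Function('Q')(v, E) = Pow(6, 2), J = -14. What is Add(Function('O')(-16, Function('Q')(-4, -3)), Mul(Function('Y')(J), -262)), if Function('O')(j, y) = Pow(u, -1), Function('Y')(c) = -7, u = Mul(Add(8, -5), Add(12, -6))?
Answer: Rational(33013, 18) ≈ 1834.1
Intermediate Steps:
Function('Q')(v, E) = 36
u = 18 (u = Mul(3, 6) = 18)
Function('O')(j, y) = Rational(1, 18) (Function('O')(j, y) = Pow(18, -1) = Rational(1, 18))
Add(Function('O')(-16, Function('Q')(-4, -3)), Mul(Function('Y')(J), -262)) = Add(Rational(1, 18), Mul(-7, -262)) = Add(Rational(1, 18), 1834) = Rational(33013, 18)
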